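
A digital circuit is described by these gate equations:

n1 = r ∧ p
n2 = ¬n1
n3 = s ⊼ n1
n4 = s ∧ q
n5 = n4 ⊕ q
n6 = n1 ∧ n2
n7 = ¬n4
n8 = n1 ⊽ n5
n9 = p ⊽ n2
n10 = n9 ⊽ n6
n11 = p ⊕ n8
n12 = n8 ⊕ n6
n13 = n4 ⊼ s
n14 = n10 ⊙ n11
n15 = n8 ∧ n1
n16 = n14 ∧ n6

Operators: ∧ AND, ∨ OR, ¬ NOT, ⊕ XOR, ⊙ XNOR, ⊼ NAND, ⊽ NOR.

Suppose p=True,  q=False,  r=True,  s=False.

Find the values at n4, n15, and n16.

n4 = False, n15 = False, n16 = False

n1 = r AND p = True AND True = True
n2 = NOT n1 = NOT True = False
n4 = s AND q = False AND False = False
n5 = n4 XOR q = False XOR False = False
n6 = n1 AND n2 = True AND False = False
n8 = n1 NOR n5 = True NOR False = False
n9 = p NOR n2 = True NOR False = False
n10 = n9 NOR n6 = False NOR False = True
n11 = p XOR n8 = True XOR False = True
n14 = n10 XNOR n11 = True XNOR True = True
n15 = n8 AND n1 = False AND True = False
n16 = n14 AND n6 = True AND False = False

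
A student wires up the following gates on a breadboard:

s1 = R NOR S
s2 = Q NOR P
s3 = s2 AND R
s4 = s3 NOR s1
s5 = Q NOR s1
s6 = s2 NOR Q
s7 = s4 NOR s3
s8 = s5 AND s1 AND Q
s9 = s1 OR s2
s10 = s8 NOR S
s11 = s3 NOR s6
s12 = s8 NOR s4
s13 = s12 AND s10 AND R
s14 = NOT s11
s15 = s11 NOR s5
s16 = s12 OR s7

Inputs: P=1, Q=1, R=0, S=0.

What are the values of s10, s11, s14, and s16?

s10 = 1, s11 = 1, s14 = 0, s16 = 1

s1 = R NOR S = 0 NOR 0 = 1
s2 = Q NOR P = 1 NOR 1 = 0
s3 = s2 AND R = 0 AND 0 = 0
s4 = s3 NOR s1 = 0 NOR 1 = 0
s5 = Q NOR s1 = 1 NOR 1 = 0
s6 = s2 NOR Q = 0 NOR 1 = 0
s7 = s4 NOR s3 = 0 NOR 0 = 1
s8 = s5 AND s1 AND Q = 0 AND 1 AND 1 = 0
s10 = s8 NOR S = 0 NOR 0 = 1
s11 = s3 NOR s6 = 0 NOR 0 = 1
s12 = s8 NOR s4 = 0 NOR 0 = 1
s14 = NOT s11 = NOT 1 = 0
s16 = s12 OR s7 = 1 OR 1 = 1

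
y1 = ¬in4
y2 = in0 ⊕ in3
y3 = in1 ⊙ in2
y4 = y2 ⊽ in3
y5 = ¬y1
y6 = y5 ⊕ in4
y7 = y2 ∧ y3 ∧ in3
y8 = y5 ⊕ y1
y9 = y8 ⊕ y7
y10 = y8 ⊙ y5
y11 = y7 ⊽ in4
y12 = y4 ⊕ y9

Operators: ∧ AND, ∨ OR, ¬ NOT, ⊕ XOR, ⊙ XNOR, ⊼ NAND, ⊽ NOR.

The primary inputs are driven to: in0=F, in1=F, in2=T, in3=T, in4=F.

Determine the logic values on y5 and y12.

y1 = NOT in4 = NOT F = T
y2 = in0 XOR in3 = F XOR T = T
y3 = in1 XNOR in2 = F XNOR T = F
y4 = y2 NOR in3 = T NOR T = F
y5 = NOT y1 = NOT T = F
y7 = y2 AND y3 AND in3 = T AND F AND T = F
y8 = y5 XOR y1 = F XOR T = T
y9 = y8 XOR y7 = T XOR F = T
y12 = y4 XOR y9 = F XOR T = T

y5 = F; y12 = T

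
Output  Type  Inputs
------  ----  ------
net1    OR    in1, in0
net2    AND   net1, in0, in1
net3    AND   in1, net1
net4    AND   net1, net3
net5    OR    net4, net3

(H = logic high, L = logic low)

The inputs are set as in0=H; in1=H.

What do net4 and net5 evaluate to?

net4 = H; net5 = H

net1 = in1 OR in0 = H OR H = H
net3 = in1 AND net1 = H AND H = H
net4 = net1 AND net3 = H AND H = H
net5 = net4 OR net3 = H OR H = H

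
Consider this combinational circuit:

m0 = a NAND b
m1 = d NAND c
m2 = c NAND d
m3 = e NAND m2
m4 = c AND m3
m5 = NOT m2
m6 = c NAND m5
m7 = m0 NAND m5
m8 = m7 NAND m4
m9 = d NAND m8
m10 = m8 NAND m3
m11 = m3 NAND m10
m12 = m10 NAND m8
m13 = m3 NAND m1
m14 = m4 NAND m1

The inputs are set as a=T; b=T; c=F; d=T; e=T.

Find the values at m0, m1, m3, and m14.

m0 = a NAND b = T NAND T = F
m1 = d NAND c = T NAND F = T
m2 = c NAND d = F NAND T = T
m3 = e NAND m2 = T NAND T = F
m4 = c AND m3 = F AND F = F
m14 = m4 NAND m1 = F NAND T = T

m0 = F  m1 = T  m3 = F  m14 = T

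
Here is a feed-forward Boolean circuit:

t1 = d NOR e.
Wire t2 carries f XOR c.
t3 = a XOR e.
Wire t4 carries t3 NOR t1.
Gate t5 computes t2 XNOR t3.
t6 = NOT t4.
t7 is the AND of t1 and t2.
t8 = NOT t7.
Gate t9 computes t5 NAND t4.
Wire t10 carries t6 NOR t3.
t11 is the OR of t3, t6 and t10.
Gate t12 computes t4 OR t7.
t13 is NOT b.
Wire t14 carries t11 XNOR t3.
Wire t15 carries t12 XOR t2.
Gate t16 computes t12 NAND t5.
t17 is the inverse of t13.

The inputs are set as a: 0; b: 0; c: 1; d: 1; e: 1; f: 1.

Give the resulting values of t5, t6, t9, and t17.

t1 = d NOR e = 1 NOR 1 = 0
t2 = f XOR c = 1 XOR 1 = 0
t3 = a XOR e = 0 XOR 1 = 1
t4 = t3 NOR t1 = 1 NOR 0 = 0
t5 = t2 XNOR t3 = 0 XNOR 1 = 0
t6 = NOT t4 = NOT 0 = 1
t9 = t5 NAND t4 = 0 NAND 0 = 1
t13 = NOT b = NOT 0 = 1
t17 = NOT t13 = NOT 1 = 0

t5 = 0; t6 = 1; t9 = 1; t17 = 0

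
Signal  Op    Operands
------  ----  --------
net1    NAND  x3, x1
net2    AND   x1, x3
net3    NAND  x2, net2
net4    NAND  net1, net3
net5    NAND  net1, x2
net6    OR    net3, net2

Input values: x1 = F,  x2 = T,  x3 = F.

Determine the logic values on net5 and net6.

net1 = x3 NAND x1 = F NAND F = T
net2 = x1 AND x3 = F AND F = F
net3 = x2 NAND net2 = T NAND F = T
net5 = net1 NAND x2 = T NAND T = F
net6 = net3 OR net2 = T OR F = T

net5 = F; net6 = T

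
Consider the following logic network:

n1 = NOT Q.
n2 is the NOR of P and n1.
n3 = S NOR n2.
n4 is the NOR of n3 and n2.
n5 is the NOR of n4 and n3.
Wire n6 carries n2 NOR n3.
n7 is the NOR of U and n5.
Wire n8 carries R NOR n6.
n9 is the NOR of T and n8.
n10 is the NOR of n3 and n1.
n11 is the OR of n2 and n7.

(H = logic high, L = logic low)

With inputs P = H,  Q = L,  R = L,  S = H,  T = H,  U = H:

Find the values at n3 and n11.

n3 = L, n11 = L

n1 = NOT Q = NOT L = H
n2 = P NOR n1 = H NOR H = L
n3 = S NOR n2 = H NOR L = L
n4 = n3 NOR n2 = L NOR L = H
n5 = n4 NOR n3 = H NOR L = L
n7 = U NOR n5 = H NOR L = L
n11 = n2 OR n7 = L OR L = L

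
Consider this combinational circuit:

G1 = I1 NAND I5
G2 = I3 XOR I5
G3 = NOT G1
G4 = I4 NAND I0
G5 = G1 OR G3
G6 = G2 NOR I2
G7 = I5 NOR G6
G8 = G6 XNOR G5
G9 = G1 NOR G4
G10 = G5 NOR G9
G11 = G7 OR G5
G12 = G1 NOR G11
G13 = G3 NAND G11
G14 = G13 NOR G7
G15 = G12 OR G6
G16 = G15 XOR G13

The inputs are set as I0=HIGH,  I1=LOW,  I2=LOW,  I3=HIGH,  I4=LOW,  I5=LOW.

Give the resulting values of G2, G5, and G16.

G1 = I1 NAND I5 = LOW NAND LOW = HIGH
G2 = I3 XOR I5 = HIGH XOR LOW = HIGH
G3 = NOT G1 = NOT HIGH = LOW
G5 = G1 OR G3 = HIGH OR LOW = HIGH
G6 = G2 NOR I2 = HIGH NOR LOW = LOW
G7 = I5 NOR G6 = LOW NOR LOW = HIGH
G11 = G7 OR G5 = HIGH OR HIGH = HIGH
G12 = G1 NOR G11 = HIGH NOR HIGH = LOW
G13 = G3 NAND G11 = LOW NAND HIGH = HIGH
G15 = G12 OR G6 = LOW OR LOW = LOW
G16 = G15 XOR G13 = LOW XOR HIGH = HIGH

G2 = HIGH  G5 = HIGH  G16 = HIGH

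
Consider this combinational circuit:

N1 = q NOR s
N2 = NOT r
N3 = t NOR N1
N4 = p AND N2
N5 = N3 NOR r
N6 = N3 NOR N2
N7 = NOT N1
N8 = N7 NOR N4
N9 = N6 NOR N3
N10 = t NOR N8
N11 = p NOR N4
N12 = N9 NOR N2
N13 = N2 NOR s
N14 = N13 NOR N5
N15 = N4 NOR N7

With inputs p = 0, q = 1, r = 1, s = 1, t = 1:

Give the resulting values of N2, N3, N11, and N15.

N1 = q NOR s = 1 NOR 1 = 0
N2 = NOT r = NOT 1 = 0
N3 = t NOR N1 = 1 NOR 0 = 0
N4 = p AND N2 = 0 AND 0 = 0
N7 = NOT N1 = NOT 0 = 1
N11 = p NOR N4 = 0 NOR 0 = 1
N15 = N4 NOR N7 = 0 NOR 1 = 0

N2 = 0; N3 = 0; N11 = 1; N15 = 0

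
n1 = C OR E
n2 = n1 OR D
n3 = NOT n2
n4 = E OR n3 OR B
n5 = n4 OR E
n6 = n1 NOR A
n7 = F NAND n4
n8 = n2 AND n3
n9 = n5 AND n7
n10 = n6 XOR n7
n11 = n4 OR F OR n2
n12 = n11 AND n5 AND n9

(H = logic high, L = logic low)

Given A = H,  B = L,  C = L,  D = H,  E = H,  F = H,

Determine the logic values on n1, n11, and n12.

n1 = C OR E = L OR H = H
n2 = n1 OR D = H OR H = H
n3 = NOT n2 = NOT H = L
n4 = E OR n3 OR B = H OR L OR L = H
n5 = n4 OR E = H OR H = H
n7 = F NAND n4 = H NAND H = L
n9 = n5 AND n7 = H AND L = L
n11 = n4 OR F OR n2 = H OR H OR H = H
n12 = n11 AND n5 AND n9 = H AND H AND L = L

n1 = H, n11 = H, n12 = L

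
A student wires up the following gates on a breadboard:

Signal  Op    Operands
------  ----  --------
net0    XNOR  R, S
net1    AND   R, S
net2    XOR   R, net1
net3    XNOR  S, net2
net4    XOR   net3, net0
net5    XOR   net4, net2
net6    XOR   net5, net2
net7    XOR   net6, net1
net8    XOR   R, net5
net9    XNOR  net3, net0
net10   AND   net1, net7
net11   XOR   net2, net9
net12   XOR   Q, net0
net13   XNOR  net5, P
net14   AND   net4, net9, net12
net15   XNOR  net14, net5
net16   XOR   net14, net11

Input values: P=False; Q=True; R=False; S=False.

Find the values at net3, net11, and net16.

net0 = R XNOR S = False XNOR False = True
net1 = R AND S = False AND False = False
net2 = R XOR net1 = False XOR False = False
net3 = S XNOR net2 = False XNOR False = True
net4 = net3 XOR net0 = True XOR True = False
net9 = net3 XNOR net0 = True XNOR True = True
net11 = net2 XOR net9 = False XOR True = True
net12 = Q XOR net0 = True XOR True = False
net14 = net4 AND net9 AND net12 = False AND True AND False = False
net16 = net14 XOR net11 = False XOR True = True

net3 = True, net11 = True, net16 = True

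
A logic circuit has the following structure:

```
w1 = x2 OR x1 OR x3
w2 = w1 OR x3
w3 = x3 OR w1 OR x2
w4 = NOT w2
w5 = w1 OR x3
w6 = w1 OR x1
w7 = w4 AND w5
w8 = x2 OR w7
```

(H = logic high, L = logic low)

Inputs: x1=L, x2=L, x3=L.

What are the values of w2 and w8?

w2 = L; w8 = L

w1 = x2 OR x1 OR x3 = L OR L OR L = L
w2 = w1 OR x3 = L OR L = L
w4 = NOT w2 = NOT L = H
w5 = w1 OR x3 = L OR L = L
w7 = w4 AND w5 = H AND L = L
w8 = x2 OR w7 = L OR L = L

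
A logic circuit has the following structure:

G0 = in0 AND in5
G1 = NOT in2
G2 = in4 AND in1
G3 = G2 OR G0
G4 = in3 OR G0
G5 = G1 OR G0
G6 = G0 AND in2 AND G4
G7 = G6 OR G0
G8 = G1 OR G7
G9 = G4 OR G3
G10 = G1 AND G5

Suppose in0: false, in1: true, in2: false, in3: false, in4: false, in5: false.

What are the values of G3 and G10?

G0 = in0 AND in5 = false AND false = false
G1 = NOT in2 = NOT false = true
G2 = in4 AND in1 = false AND true = false
G3 = G2 OR G0 = false OR false = false
G5 = G1 OR G0 = true OR false = true
G10 = G1 AND G5 = true AND true = true

G3 = false; G10 = true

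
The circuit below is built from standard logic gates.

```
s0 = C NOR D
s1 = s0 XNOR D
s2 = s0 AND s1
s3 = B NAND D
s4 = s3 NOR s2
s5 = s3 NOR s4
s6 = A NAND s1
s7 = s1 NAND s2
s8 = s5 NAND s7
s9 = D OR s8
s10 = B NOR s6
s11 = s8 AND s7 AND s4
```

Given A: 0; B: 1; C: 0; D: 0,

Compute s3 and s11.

s3 = 1, s11 = 0

s0 = C NOR D = 0 NOR 0 = 1
s1 = s0 XNOR D = 1 XNOR 0 = 0
s2 = s0 AND s1 = 1 AND 0 = 0
s3 = B NAND D = 1 NAND 0 = 1
s4 = s3 NOR s2 = 1 NOR 0 = 0
s5 = s3 NOR s4 = 1 NOR 0 = 0
s7 = s1 NAND s2 = 0 NAND 0 = 1
s8 = s5 NAND s7 = 0 NAND 1 = 1
s11 = s8 AND s7 AND s4 = 1 AND 1 AND 0 = 0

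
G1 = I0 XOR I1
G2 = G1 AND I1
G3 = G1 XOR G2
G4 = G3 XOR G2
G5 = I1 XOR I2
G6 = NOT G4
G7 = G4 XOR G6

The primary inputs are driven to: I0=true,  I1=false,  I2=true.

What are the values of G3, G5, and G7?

G3 = true, G5 = true, G7 = true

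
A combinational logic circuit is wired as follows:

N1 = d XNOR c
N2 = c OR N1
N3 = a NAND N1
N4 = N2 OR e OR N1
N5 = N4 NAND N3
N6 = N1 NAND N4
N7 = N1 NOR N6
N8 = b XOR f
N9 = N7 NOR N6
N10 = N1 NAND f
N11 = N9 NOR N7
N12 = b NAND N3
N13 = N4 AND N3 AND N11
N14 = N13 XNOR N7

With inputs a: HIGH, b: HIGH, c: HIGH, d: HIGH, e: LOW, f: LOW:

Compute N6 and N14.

N1 = d XNOR c = HIGH XNOR HIGH = HIGH
N2 = c OR N1 = HIGH OR HIGH = HIGH
N3 = a NAND N1 = HIGH NAND HIGH = LOW
N4 = N2 OR e OR N1 = HIGH OR LOW OR HIGH = HIGH
N6 = N1 NAND N4 = HIGH NAND HIGH = LOW
N7 = N1 NOR N6 = HIGH NOR LOW = LOW
N9 = N7 NOR N6 = LOW NOR LOW = HIGH
N11 = N9 NOR N7 = HIGH NOR LOW = LOW
N13 = N4 AND N3 AND N11 = HIGH AND LOW AND LOW = LOW
N14 = N13 XNOR N7 = LOW XNOR LOW = HIGH

N6 = LOW, N14 = HIGH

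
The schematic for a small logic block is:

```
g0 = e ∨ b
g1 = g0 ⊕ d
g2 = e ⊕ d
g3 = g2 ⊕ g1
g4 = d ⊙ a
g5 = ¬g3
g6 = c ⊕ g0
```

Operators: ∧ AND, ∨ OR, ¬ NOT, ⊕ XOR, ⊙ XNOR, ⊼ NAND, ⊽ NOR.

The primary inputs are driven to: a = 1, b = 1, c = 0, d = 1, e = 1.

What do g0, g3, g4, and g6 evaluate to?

g0 = 1, g3 = 0, g4 = 1, g6 = 1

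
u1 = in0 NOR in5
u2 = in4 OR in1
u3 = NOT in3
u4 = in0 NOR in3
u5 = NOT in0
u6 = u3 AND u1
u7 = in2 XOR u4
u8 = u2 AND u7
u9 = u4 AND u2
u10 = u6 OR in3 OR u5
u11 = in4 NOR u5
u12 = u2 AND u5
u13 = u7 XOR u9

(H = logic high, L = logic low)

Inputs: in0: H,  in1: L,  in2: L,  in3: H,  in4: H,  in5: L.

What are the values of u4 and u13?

u2 = in4 OR in1 = H OR L = H
u4 = in0 NOR in3 = H NOR H = L
u7 = in2 XOR u4 = L XOR L = L
u9 = u4 AND u2 = L AND H = L
u13 = u7 XOR u9 = L XOR L = L

u4 = L, u13 = L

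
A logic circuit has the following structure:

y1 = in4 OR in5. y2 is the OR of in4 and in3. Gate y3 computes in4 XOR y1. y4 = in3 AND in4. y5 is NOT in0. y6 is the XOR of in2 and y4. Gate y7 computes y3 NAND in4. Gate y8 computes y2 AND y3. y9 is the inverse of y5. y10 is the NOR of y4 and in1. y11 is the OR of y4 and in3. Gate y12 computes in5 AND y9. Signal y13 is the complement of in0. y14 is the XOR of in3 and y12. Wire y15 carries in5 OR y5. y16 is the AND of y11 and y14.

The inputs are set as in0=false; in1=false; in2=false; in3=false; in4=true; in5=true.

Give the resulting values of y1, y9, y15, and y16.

y1 = true; y9 = false; y15 = true; y16 = false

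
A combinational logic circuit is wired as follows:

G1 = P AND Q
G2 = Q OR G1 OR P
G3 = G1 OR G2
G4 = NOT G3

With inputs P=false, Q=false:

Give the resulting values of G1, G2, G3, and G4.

G1 = false; G2 = false; G3 = false; G4 = true

G1 = P AND Q = false AND false = false
G2 = Q OR G1 OR P = false OR false OR false = false
G3 = G1 OR G2 = false OR false = false
G4 = NOT G3 = NOT false = true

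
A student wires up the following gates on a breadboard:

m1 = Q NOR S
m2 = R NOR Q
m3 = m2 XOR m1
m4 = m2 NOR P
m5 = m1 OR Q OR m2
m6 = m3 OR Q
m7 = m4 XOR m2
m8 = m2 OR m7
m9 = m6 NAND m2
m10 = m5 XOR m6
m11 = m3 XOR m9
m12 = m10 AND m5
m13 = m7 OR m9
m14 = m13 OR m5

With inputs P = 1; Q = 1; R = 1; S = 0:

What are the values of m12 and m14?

m12 = 0, m14 = 1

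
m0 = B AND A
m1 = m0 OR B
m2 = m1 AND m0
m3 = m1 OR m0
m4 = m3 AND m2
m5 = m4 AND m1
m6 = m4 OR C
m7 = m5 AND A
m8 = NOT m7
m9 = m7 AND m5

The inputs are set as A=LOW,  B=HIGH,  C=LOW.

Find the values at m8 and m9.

m8 = HIGH; m9 = LOW

m0 = B AND A = HIGH AND LOW = LOW
m1 = m0 OR B = LOW OR HIGH = HIGH
m2 = m1 AND m0 = HIGH AND LOW = LOW
m3 = m1 OR m0 = HIGH OR LOW = HIGH
m4 = m3 AND m2 = HIGH AND LOW = LOW
m5 = m4 AND m1 = LOW AND HIGH = LOW
m7 = m5 AND A = LOW AND LOW = LOW
m8 = NOT m7 = NOT LOW = HIGH
m9 = m7 AND m5 = LOW AND LOW = LOW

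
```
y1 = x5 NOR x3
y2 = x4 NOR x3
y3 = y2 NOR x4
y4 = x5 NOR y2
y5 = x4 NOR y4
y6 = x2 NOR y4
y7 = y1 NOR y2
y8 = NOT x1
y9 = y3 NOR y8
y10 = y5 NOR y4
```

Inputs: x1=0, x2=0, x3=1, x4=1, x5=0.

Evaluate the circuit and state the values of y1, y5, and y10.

y1 = x5 NOR x3 = 0 NOR 1 = 0
y2 = x4 NOR x3 = 1 NOR 1 = 0
y4 = x5 NOR y2 = 0 NOR 0 = 1
y5 = x4 NOR y4 = 1 NOR 1 = 0
y10 = y5 NOR y4 = 0 NOR 1 = 0

y1 = 0; y5 = 0; y10 = 0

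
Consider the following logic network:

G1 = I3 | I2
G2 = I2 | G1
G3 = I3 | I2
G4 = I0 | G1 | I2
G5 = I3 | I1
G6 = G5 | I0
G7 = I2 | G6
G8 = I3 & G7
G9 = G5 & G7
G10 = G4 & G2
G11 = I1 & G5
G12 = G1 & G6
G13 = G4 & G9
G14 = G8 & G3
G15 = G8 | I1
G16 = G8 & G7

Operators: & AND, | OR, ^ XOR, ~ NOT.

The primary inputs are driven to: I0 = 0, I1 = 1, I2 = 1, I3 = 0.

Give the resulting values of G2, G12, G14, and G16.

G2 = 1  G12 = 1  G14 = 0  G16 = 0

G1 = I3 OR I2 = 0 OR 1 = 1
G2 = I2 OR G1 = 1 OR 1 = 1
G3 = I3 OR I2 = 0 OR 1 = 1
G5 = I3 OR I1 = 0 OR 1 = 1
G6 = G5 OR I0 = 1 OR 0 = 1
G7 = I2 OR G6 = 1 OR 1 = 1
G8 = I3 AND G7 = 0 AND 1 = 0
G12 = G1 AND G6 = 1 AND 1 = 1
G14 = G8 AND G3 = 0 AND 1 = 0
G16 = G8 AND G7 = 0 AND 1 = 0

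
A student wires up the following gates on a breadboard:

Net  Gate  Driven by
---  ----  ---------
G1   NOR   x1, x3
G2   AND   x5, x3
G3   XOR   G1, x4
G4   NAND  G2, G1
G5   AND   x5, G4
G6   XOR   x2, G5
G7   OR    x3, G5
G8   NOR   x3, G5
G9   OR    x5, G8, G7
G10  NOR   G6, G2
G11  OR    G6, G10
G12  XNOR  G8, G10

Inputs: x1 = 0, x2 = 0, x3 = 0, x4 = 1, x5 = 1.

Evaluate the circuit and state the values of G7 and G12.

G7 = 1  G12 = 1

G1 = x1 NOR x3 = 0 NOR 0 = 1
G2 = x5 AND x3 = 1 AND 0 = 0
G4 = G2 NAND G1 = 0 NAND 1 = 1
G5 = x5 AND G4 = 1 AND 1 = 1
G6 = x2 XOR G5 = 0 XOR 1 = 1
G7 = x3 OR G5 = 0 OR 1 = 1
G8 = x3 NOR G5 = 0 NOR 1 = 0
G10 = G6 NOR G2 = 1 NOR 0 = 0
G12 = G8 XNOR G10 = 0 XNOR 0 = 1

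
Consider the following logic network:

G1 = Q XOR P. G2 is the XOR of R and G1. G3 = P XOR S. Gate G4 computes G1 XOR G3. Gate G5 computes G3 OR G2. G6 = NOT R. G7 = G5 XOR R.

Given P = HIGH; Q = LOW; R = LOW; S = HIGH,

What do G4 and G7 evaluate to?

G4 = HIGH; G7 = HIGH

G1 = Q XOR P = LOW XOR HIGH = HIGH
G2 = R XOR G1 = LOW XOR HIGH = HIGH
G3 = P XOR S = HIGH XOR HIGH = LOW
G4 = G1 XOR G3 = HIGH XOR LOW = HIGH
G5 = G3 OR G2 = LOW OR HIGH = HIGH
G7 = G5 XOR R = HIGH XOR LOW = HIGH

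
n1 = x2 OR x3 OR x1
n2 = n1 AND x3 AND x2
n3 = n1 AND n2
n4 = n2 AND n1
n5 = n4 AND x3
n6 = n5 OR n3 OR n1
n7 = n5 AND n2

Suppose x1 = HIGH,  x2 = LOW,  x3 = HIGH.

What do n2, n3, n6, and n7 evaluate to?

n1 = x2 OR x3 OR x1 = LOW OR HIGH OR HIGH = HIGH
n2 = n1 AND x3 AND x2 = HIGH AND HIGH AND LOW = LOW
n3 = n1 AND n2 = HIGH AND LOW = LOW
n4 = n2 AND n1 = LOW AND HIGH = LOW
n5 = n4 AND x3 = LOW AND HIGH = LOW
n6 = n5 OR n3 OR n1 = LOW OR LOW OR HIGH = HIGH
n7 = n5 AND n2 = LOW AND LOW = LOW

n2 = LOW; n3 = LOW; n6 = HIGH; n7 = LOW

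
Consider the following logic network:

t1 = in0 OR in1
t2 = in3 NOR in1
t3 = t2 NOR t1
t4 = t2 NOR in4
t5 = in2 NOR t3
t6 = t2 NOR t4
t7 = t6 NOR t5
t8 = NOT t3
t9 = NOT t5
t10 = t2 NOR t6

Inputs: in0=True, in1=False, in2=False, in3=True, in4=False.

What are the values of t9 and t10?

t9 = False, t10 = True

t1 = in0 OR in1 = True OR False = True
t2 = in3 NOR in1 = True NOR False = False
t3 = t2 NOR t1 = False NOR True = False
t4 = t2 NOR in4 = False NOR False = True
t5 = in2 NOR t3 = False NOR False = True
t6 = t2 NOR t4 = False NOR True = False
t9 = NOT t5 = NOT True = False
t10 = t2 NOR t6 = False NOR False = True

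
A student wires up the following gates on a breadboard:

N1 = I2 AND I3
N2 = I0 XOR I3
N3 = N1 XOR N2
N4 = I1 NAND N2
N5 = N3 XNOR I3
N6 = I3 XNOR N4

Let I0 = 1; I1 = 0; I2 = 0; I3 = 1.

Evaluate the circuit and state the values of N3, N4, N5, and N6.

N3 = 0; N4 = 1; N5 = 0; N6 = 1

N1 = I2 AND I3 = 0 AND 1 = 0
N2 = I0 XOR I3 = 1 XOR 1 = 0
N3 = N1 XOR N2 = 0 XOR 0 = 0
N4 = I1 NAND N2 = 0 NAND 0 = 1
N5 = N3 XNOR I3 = 0 XNOR 1 = 0
N6 = I3 XNOR N4 = 1 XNOR 1 = 1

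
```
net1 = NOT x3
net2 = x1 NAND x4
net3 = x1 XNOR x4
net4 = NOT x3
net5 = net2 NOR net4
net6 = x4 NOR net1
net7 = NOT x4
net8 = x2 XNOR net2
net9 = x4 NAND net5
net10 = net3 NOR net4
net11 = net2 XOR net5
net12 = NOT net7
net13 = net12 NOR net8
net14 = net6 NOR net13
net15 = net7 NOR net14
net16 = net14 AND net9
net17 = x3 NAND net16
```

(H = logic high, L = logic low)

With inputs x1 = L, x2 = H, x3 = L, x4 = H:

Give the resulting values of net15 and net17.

net15 = L; net17 = H

net1 = NOT x3 = NOT L = H
net2 = x1 NAND x4 = L NAND H = H
net4 = NOT x3 = NOT L = H
net5 = net2 NOR net4 = H NOR H = L
net6 = x4 NOR net1 = H NOR H = L
net7 = NOT x4 = NOT H = L
net8 = x2 XNOR net2 = H XNOR H = H
net9 = x4 NAND net5 = H NAND L = H
net12 = NOT net7 = NOT L = H
net13 = net12 NOR net8 = H NOR H = L
net14 = net6 NOR net13 = L NOR L = H
net15 = net7 NOR net14 = L NOR H = L
net16 = net14 AND net9 = H AND H = H
net17 = x3 NAND net16 = L NAND H = H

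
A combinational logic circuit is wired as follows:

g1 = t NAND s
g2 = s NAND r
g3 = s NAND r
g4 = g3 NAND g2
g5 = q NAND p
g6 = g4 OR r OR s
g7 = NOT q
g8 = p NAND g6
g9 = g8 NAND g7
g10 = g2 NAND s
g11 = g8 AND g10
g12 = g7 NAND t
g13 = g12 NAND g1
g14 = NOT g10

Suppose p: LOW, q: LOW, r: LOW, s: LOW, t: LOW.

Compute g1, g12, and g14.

g1 = HIGH; g12 = HIGH; g14 = LOW

g1 = t NAND s = LOW NAND LOW = HIGH
g2 = s NAND r = LOW NAND LOW = HIGH
g7 = NOT q = NOT LOW = HIGH
g10 = g2 NAND s = HIGH NAND LOW = HIGH
g12 = g7 NAND t = HIGH NAND LOW = HIGH
g14 = NOT g10 = NOT HIGH = LOW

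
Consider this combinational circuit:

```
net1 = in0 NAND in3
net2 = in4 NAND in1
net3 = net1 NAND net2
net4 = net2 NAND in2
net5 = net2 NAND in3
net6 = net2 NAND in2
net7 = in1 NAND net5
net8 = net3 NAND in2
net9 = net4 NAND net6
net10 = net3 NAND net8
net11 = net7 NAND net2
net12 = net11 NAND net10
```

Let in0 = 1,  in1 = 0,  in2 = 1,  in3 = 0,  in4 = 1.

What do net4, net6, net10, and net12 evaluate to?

net1 = in0 NAND in3 = 1 NAND 0 = 1
net2 = in4 NAND in1 = 1 NAND 0 = 1
net3 = net1 NAND net2 = 1 NAND 1 = 0
net4 = net2 NAND in2 = 1 NAND 1 = 0
net5 = net2 NAND in3 = 1 NAND 0 = 1
net6 = net2 NAND in2 = 1 NAND 1 = 0
net7 = in1 NAND net5 = 0 NAND 1 = 1
net8 = net3 NAND in2 = 0 NAND 1 = 1
net10 = net3 NAND net8 = 0 NAND 1 = 1
net11 = net7 NAND net2 = 1 NAND 1 = 0
net12 = net11 NAND net10 = 0 NAND 1 = 1

net4 = 0, net6 = 0, net10 = 1, net12 = 1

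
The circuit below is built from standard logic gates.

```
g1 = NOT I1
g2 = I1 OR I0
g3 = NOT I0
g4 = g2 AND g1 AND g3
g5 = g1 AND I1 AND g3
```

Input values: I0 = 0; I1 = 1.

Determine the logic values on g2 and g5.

g1 = NOT I1 = NOT 1 = 0
g2 = I1 OR I0 = 1 OR 0 = 1
g3 = NOT I0 = NOT 0 = 1
g5 = g1 AND I1 AND g3 = 0 AND 1 AND 1 = 0

g2 = 1, g5 = 0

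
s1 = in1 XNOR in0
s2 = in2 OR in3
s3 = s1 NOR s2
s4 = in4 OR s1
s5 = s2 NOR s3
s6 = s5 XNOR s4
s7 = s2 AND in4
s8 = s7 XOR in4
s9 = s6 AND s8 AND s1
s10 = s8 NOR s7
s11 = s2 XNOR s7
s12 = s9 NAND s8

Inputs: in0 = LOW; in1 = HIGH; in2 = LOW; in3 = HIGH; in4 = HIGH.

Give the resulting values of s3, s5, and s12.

s1 = in1 XNOR in0 = HIGH XNOR LOW = LOW
s2 = in2 OR in3 = LOW OR HIGH = HIGH
s3 = s1 NOR s2 = LOW NOR HIGH = LOW
s4 = in4 OR s1 = HIGH OR LOW = HIGH
s5 = s2 NOR s3 = HIGH NOR LOW = LOW
s6 = s5 XNOR s4 = LOW XNOR HIGH = LOW
s7 = s2 AND in4 = HIGH AND HIGH = HIGH
s8 = s7 XOR in4 = HIGH XOR HIGH = LOW
s9 = s6 AND s8 AND s1 = LOW AND LOW AND LOW = LOW
s12 = s9 NAND s8 = LOW NAND LOW = HIGH

s3 = LOW, s5 = LOW, s12 = HIGH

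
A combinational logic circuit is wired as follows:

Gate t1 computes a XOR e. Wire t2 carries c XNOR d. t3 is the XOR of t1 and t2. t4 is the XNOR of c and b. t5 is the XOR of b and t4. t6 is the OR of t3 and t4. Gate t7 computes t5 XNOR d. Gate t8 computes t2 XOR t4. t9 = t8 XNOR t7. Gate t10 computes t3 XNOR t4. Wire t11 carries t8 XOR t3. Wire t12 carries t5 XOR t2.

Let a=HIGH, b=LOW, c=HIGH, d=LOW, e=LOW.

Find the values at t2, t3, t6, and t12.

t2 = LOW; t3 = HIGH; t6 = HIGH; t12 = LOW

t1 = a XOR e = HIGH XOR LOW = HIGH
t2 = c XNOR d = HIGH XNOR LOW = LOW
t3 = t1 XOR t2 = HIGH XOR LOW = HIGH
t4 = c XNOR b = HIGH XNOR LOW = LOW
t5 = b XOR t4 = LOW XOR LOW = LOW
t6 = t3 OR t4 = HIGH OR LOW = HIGH
t12 = t5 XOR t2 = LOW XOR LOW = LOW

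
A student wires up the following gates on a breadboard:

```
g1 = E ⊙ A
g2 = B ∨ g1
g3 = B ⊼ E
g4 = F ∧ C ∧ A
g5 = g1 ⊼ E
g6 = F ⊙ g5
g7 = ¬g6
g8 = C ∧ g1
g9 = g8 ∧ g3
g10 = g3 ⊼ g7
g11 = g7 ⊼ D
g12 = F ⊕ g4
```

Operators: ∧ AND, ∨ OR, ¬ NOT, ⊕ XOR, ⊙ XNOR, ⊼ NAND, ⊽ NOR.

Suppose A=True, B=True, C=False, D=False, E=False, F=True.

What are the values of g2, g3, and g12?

g2 = True  g3 = True  g12 = True

g1 = E XNOR A = False XNOR True = False
g2 = B OR g1 = True OR False = True
g3 = B NAND E = True NAND False = True
g4 = F AND C AND A = True AND False AND True = False
g12 = F XOR g4 = True XOR False = True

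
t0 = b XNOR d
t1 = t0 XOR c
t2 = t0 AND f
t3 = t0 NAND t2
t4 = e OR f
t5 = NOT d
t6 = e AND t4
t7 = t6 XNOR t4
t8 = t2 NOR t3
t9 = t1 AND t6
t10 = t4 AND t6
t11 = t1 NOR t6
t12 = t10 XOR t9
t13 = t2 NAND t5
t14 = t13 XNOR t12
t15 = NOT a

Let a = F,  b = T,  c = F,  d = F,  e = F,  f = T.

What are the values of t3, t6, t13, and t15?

t0 = b XNOR d = T XNOR F = F
t2 = t0 AND f = F AND T = F
t3 = t0 NAND t2 = F NAND F = T
t4 = e OR f = F OR T = T
t5 = NOT d = NOT F = T
t6 = e AND t4 = F AND T = F
t13 = t2 NAND t5 = F NAND T = T
t15 = NOT a = NOT F = T

t3 = T; t6 = F; t13 = T; t15 = T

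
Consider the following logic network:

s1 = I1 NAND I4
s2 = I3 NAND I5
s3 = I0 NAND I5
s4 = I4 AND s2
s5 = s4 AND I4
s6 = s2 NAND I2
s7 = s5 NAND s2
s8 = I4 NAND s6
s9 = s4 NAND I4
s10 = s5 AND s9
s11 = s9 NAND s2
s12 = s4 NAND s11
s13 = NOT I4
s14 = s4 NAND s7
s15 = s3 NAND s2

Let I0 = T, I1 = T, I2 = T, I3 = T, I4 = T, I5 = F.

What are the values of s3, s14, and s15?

s3 = T; s14 = T; s15 = F

s2 = I3 NAND I5 = T NAND F = T
s3 = I0 NAND I5 = T NAND F = T
s4 = I4 AND s2 = T AND T = T
s5 = s4 AND I4 = T AND T = T
s7 = s5 NAND s2 = T NAND T = F
s14 = s4 NAND s7 = T NAND F = T
s15 = s3 NAND s2 = T NAND T = F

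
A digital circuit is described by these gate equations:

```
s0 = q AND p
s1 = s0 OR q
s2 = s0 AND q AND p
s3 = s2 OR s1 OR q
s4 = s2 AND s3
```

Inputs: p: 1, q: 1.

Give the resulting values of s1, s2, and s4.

s0 = q AND p = 1 AND 1 = 1
s1 = s0 OR q = 1 OR 1 = 1
s2 = s0 AND q AND p = 1 AND 1 AND 1 = 1
s3 = s2 OR s1 OR q = 1 OR 1 OR 1 = 1
s4 = s2 AND s3 = 1 AND 1 = 1

s1 = 1; s2 = 1; s4 = 1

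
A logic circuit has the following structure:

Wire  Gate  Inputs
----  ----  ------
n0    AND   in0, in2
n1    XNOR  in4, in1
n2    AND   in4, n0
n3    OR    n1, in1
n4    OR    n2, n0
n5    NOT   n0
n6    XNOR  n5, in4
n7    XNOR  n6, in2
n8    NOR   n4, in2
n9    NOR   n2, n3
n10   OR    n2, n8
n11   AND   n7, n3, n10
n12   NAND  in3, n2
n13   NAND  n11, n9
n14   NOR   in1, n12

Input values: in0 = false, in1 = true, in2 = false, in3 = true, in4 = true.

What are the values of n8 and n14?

n8 = true  n14 = false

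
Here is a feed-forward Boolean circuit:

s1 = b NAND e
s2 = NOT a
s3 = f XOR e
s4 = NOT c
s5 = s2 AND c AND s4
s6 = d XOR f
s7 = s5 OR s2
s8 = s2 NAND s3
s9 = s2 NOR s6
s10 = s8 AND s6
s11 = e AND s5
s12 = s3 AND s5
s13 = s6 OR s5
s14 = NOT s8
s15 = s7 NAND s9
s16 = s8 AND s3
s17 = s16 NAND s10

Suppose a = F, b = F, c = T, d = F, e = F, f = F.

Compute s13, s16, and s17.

s13 = F, s16 = F, s17 = T

s2 = NOT a = NOT F = T
s3 = f XOR e = F XOR F = F
s4 = NOT c = NOT T = F
s5 = s2 AND c AND s4 = T AND T AND F = F
s6 = d XOR f = F XOR F = F
s8 = s2 NAND s3 = T NAND F = T
s10 = s8 AND s6 = T AND F = F
s13 = s6 OR s5 = F OR F = F
s16 = s8 AND s3 = T AND F = F
s17 = s16 NAND s10 = F NAND F = T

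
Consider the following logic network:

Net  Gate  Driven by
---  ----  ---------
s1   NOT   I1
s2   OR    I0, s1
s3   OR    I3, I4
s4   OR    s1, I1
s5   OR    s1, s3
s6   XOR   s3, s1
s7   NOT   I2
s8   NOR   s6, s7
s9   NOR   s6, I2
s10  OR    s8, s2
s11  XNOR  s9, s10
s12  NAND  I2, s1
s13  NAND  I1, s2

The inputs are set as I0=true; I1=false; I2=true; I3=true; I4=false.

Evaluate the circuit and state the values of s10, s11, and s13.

s1 = NOT I1 = NOT false = true
s2 = I0 OR s1 = true OR true = true
s3 = I3 OR I4 = true OR false = true
s6 = s3 XOR s1 = true XOR true = false
s7 = NOT I2 = NOT true = false
s8 = s6 NOR s7 = false NOR false = true
s9 = s6 NOR I2 = false NOR true = false
s10 = s8 OR s2 = true OR true = true
s11 = s9 XNOR s10 = false XNOR true = false
s13 = I1 NAND s2 = false NAND true = true

s10 = true; s11 = false; s13 = true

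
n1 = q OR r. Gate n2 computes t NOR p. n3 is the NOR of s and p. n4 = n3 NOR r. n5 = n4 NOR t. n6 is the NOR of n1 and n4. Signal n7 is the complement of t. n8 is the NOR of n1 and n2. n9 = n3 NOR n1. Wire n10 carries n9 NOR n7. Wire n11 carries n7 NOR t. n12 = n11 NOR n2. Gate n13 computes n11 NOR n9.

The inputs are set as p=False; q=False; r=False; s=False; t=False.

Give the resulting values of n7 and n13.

n1 = q OR r = False OR False = False
n3 = s NOR p = False NOR False = True
n7 = NOT t = NOT False = True
n9 = n3 NOR n1 = True NOR False = False
n11 = n7 NOR t = True NOR False = False
n13 = n11 NOR n9 = False NOR False = True

n7 = True; n13 = True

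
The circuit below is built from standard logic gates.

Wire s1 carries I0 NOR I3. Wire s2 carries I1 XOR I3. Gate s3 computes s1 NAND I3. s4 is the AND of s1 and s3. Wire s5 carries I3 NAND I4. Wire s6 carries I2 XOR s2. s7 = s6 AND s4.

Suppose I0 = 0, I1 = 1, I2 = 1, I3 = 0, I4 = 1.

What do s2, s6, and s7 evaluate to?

s1 = I0 NOR I3 = 0 NOR 0 = 1
s2 = I1 XOR I3 = 1 XOR 0 = 1
s3 = s1 NAND I3 = 1 NAND 0 = 1
s4 = s1 AND s3 = 1 AND 1 = 1
s6 = I2 XOR s2 = 1 XOR 1 = 0
s7 = s6 AND s4 = 0 AND 1 = 0

s2 = 1, s6 = 0, s7 = 0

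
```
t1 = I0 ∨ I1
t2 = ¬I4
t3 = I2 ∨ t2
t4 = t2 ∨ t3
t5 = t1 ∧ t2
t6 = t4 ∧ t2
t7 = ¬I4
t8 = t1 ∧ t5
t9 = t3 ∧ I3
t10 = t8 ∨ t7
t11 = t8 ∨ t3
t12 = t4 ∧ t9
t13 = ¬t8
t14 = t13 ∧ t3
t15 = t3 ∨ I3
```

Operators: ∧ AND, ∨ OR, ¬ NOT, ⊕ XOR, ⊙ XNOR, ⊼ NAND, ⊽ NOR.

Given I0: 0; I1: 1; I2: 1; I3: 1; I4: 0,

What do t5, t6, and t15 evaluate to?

t1 = I0 OR I1 = 0 OR 1 = 1
t2 = NOT I4 = NOT 0 = 1
t3 = I2 OR t2 = 1 OR 1 = 1
t4 = t2 OR t3 = 1 OR 1 = 1
t5 = t1 AND t2 = 1 AND 1 = 1
t6 = t4 AND t2 = 1 AND 1 = 1
t15 = t3 OR I3 = 1 OR 1 = 1

t5 = 1, t6 = 1, t15 = 1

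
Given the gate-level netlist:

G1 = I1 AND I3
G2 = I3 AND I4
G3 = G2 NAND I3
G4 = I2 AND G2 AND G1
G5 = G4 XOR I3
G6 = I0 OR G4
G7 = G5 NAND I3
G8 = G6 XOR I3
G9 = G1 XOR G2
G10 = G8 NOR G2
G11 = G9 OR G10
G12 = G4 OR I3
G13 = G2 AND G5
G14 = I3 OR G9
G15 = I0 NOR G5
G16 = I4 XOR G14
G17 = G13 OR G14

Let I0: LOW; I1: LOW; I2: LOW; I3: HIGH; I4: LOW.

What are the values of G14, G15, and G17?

G1 = I1 AND I3 = LOW AND HIGH = LOW
G2 = I3 AND I4 = HIGH AND LOW = LOW
G4 = I2 AND G2 AND G1 = LOW AND LOW AND LOW = LOW
G5 = G4 XOR I3 = LOW XOR HIGH = HIGH
G9 = G1 XOR G2 = LOW XOR LOW = LOW
G13 = G2 AND G5 = LOW AND HIGH = LOW
G14 = I3 OR G9 = HIGH OR LOW = HIGH
G15 = I0 NOR G5 = LOW NOR HIGH = LOW
G17 = G13 OR G14 = LOW OR HIGH = HIGH

G14 = HIGH, G15 = LOW, G17 = HIGH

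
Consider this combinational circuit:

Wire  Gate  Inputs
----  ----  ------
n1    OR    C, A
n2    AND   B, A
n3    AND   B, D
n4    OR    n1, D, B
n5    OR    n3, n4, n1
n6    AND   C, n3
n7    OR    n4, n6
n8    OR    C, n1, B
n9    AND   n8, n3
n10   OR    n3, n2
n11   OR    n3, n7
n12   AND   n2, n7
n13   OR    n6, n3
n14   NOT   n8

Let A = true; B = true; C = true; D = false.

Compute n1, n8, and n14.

n1 = true  n8 = true  n14 = false

n1 = C OR A = true OR true = true
n8 = C OR n1 OR B = true OR true OR true = true
n14 = NOT n8 = NOT true = false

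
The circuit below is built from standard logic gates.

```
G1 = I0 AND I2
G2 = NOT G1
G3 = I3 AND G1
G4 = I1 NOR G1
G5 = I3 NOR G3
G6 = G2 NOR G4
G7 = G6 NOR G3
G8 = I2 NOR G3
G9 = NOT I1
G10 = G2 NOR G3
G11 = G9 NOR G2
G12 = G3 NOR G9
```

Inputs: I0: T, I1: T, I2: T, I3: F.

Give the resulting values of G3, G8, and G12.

G1 = I0 AND I2 = T AND T = T
G3 = I3 AND G1 = F AND T = F
G8 = I2 NOR G3 = T NOR F = F
G9 = NOT I1 = NOT T = F
G12 = G3 NOR G9 = F NOR F = T

G3 = F, G8 = F, G12 = T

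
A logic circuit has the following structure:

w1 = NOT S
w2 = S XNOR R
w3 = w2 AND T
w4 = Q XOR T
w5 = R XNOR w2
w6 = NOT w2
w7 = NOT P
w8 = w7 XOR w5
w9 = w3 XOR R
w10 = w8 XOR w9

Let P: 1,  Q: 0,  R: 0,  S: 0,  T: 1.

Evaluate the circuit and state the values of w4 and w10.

w2 = S XNOR R = 0 XNOR 0 = 1
w3 = w2 AND T = 1 AND 1 = 1
w4 = Q XOR T = 0 XOR 1 = 1
w5 = R XNOR w2 = 0 XNOR 1 = 0
w7 = NOT P = NOT 1 = 0
w8 = w7 XOR w5 = 0 XOR 0 = 0
w9 = w3 XOR R = 1 XOR 0 = 1
w10 = w8 XOR w9 = 0 XOR 1 = 1

w4 = 1; w10 = 1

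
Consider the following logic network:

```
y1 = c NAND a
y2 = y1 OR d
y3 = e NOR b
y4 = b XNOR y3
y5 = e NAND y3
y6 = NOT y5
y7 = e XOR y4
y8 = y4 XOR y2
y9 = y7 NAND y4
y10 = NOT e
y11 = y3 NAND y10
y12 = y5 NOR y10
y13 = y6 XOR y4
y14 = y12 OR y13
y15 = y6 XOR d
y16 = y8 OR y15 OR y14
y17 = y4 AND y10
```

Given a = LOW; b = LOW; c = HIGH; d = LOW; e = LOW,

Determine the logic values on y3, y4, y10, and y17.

y3 = e NOR b = LOW NOR LOW = HIGH
y4 = b XNOR y3 = LOW XNOR HIGH = LOW
y10 = NOT e = NOT LOW = HIGH
y17 = y4 AND y10 = LOW AND HIGH = LOW

y3 = HIGH, y4 = LOW, y10 = HIGH, y17 = LOW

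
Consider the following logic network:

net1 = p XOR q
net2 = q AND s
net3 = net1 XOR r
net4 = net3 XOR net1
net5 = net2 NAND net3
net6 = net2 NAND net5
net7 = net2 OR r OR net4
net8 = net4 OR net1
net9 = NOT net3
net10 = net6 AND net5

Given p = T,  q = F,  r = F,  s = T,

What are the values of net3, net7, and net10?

net3 = T, net7 = F, net10 = T

net1 = p XOR q = T XOR F = T
net2 = q AND s = F AND T = F
net3 = net1 XOR r = T XOR F = T
net4 = net3 XOR net1 = T XOR T = F
net5 = net2 NAND net3 = F NAND T = T
net6 = net2 NAND net5 = F NAND T = T
net7 = net2 OR r OR net4 = F OR F OR F = F
net10 = net6 AND net5 = T AND T = T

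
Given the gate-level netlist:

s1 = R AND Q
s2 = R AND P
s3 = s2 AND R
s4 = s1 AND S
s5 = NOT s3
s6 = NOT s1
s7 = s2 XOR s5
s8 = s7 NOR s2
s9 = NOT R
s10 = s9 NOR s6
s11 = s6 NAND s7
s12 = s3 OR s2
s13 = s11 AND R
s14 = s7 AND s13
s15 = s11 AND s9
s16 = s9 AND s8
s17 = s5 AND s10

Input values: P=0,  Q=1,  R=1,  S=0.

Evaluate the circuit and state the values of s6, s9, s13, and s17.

s1 = R AND Q = 1 AND 1 = 1
s2 = R AND P = 1 AND 0 = 0
s3 = s2 AND R = 0 AND 1 = 0
s5 = NOT s3 = NOT 0 = 1
s6 = NOT s1 = NOT 1 = 0
s7 = s2 XOR s5 = 0 XOR 1 = 1
s9 = NOT R = NOT 1 = 0
s10 = s9 NOR s6 = 0 NOR 0 = 1
s11 = s6 NAND s7 = 0 NAND 1 = 1
s13 = s11 AND R = 1 AND 1 = 1
s17 = s5 AND s10 = 1 AND 1 = 1

s6 = 0, s9 = 0, s13 = 1, s17 = 1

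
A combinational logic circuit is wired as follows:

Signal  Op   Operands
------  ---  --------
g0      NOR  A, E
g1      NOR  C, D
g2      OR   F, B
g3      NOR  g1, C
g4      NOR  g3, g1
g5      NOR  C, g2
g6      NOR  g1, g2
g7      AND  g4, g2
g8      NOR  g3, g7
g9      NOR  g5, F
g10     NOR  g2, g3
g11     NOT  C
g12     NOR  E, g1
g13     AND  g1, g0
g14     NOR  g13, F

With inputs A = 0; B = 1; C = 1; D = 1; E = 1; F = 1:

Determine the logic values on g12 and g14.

g0 = A NOR E = 0 NOR 1 = 0
g1 = C NOR D = 1 NOR 1 = 0
g12 = E NOR g1 = 1 NOR 0 = 0
g13 = g1 AND g0 = 0 AND 0 = 0
g14 = g13 NOR F = 0 NOR 1 = 0

g12 = 0; g14 = 0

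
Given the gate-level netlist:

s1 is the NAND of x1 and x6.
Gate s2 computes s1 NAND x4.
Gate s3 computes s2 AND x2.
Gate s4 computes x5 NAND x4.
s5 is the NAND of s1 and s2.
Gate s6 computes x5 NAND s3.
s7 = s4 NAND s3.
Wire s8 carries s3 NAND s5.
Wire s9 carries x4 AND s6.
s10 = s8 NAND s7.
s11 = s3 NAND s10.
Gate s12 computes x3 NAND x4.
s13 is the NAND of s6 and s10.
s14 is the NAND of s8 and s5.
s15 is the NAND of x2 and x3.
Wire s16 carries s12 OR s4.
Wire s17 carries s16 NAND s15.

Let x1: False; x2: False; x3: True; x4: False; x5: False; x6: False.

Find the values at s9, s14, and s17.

s1 = x1 NAND x6 = False NAND False = True
s2 = s1 NAND x4 = True NAND False = True
s3 = s2 AND x2 = True AND False = False
s4 = x5 NAND x4 = False NAND False = True
s5 = s1 NAND s2 = True NAND True = False
s6 = x5 NAND s3 = False NAND False = True
s8 = s3 NAND s5 = False NAND False = True
s9 = x4 AND s6 = False AND True = False
s12 = x3 NAND x4 = True NAND False = True
s14 = s8 NAND s5 = True NAND False = True
s15 = x2 NAND x3 = False NAND True = True
s16 = s12 OR s4 = True OR True = True
s17 = s16 NAND s15 = True NAND True = False

s9 = False, s14 = True, s17 = False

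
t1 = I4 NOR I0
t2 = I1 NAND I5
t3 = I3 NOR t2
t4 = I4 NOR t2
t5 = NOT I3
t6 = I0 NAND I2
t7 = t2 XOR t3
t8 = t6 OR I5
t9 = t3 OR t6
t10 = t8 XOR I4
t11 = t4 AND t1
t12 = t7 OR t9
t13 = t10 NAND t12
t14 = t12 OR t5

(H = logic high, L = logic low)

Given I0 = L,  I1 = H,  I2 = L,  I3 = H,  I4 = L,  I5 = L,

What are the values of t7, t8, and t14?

t2 = I1 NAND I5 = H NAND L = H
t3 = I3 NOR t2 = H NOR H = L
t5 = NOT I3 = NOT H = L
t6 = I0 NAND I2 = L NAND L = H
t7 = t2 XOR t3 = H XOR L = H
t8 = t6 OR I5 = H OR L = H
t9 = t3 OR t6 = L OR H = H
t12 = t7 OR t9 = H OR H = H
t14 = t12 OR t5 = H OR L = H

t7 = H, t8 = H, t14 = H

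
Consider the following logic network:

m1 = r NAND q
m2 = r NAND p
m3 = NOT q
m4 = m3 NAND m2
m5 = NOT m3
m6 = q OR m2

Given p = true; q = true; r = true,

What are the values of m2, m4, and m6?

m2 = false; m4 = true; m6 = true

m2 = r NAND p = true NAND true = false
m3 = NOT q = NOT true = false
m4 = m3 NAND m2 = false NAND false = true
m6 = q OR m2 = true OR false = true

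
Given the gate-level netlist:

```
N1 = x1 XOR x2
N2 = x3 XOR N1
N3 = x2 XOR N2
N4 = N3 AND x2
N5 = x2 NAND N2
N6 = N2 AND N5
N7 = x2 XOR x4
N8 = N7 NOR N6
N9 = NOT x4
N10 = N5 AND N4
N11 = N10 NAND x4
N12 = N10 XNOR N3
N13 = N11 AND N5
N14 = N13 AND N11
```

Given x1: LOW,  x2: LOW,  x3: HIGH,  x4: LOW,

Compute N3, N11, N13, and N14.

N3 = HIGH, N11 = HIGH, N13 = HIGH, N14 = HIGH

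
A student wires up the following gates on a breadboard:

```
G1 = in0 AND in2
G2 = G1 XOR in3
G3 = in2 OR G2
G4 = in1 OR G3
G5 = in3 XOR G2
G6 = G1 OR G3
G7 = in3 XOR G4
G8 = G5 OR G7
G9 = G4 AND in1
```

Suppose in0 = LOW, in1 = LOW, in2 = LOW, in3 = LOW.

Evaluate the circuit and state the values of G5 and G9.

G1 = in0 AND in2 = LOW AND LOW = LOW
G2 = G1 XOR in3 = LOW XOR LOW = LOW
G3 = in2 OR G2 = LOW OR LOW = LOW
G4 = in1 OR G3 = LOW OR LOW = LOW
G5 = in3 XOR G2 = LOW XOR LOW = LOW
G9 = G4 AND in1 = LOW AND LOW = LOW

G5 = LOW  G9 = LOW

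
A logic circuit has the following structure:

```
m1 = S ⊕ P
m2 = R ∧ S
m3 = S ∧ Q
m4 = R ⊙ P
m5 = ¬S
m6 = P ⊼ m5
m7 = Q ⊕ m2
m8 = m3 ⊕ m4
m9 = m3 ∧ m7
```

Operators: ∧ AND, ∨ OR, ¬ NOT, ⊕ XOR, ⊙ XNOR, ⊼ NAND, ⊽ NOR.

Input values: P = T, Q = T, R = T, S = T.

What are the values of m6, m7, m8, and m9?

m2 = R AND S = T AND T = T
m3 = S AND Q = T AND T = T
m4 = R XNOR P = T XNOR T = T
m5 = NOT S = NOT T = F
m6 = P NAND m5 = T NAND F = T
m7 = Q XOR m2 = T XOR T = F
m8 = m3 XOR m4 = T XOR T = F
m9 = m3 AND m7 = T AND F = F

m6 = T; m7 = F; m8 = F; m9 = F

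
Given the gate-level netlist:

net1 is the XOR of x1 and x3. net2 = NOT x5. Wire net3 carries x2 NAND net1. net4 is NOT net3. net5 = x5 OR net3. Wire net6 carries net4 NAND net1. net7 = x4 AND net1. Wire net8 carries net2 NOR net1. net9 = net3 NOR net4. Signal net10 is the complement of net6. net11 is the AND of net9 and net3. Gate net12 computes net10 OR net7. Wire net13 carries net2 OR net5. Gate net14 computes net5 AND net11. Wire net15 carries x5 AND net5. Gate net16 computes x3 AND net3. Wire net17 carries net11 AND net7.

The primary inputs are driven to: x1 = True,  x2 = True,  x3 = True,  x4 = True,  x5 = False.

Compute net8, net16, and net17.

net1 = x1 XOR x3 = True XOR True = False
net2 = NOT x5 = NOT False = True
net3 = x2 NAND net1 = True NAND False = True
net4 = NOT net3 = NOT True = False
net7 = x4 AND net1 = True AND False = False
net8 = net2 NOR net1 = True NOR False = False
net9 = net3 NOR net4 = True NOR False = False
net11 = net9 AND net3 = False AND True = False
net16 = x3 AND net3 = True AND True = True
net17 = net11 AND net7 = False AND False = False

net8 = False; net16 = True; net17 = False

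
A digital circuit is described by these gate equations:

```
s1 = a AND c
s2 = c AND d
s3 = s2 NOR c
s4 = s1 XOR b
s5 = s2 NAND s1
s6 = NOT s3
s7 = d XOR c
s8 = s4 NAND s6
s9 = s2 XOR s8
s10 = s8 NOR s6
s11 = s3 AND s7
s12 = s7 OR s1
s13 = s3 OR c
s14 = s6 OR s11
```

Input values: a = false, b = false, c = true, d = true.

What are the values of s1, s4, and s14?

s1 = false, s4 = false, s14 = true

s1 = a AND c = false AND true = false
s2 = c AND d = true AND true = true
s3 = s2 NOR c = true NOR true = false
s4 = s1 XOR b = false XOR false = false
s6 = NOT s3 = NOT false = true
s7 = d XOR c = true XOR true = false
s11 = s3 AND s7 = false AND false = false
s14 = s6 OR s11 = true OR false = true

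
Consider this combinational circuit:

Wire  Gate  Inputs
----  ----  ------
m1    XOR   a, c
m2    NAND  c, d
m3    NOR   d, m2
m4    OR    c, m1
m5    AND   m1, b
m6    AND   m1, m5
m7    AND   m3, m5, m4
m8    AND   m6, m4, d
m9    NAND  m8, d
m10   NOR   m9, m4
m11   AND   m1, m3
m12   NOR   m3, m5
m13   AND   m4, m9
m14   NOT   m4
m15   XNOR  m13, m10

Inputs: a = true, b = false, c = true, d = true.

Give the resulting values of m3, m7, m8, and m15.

m3 = false  m7 = false  m8 = false  m15 = false

m1 = a XOR c = true XOR true = false
m2 = c NAND d = true NAND true = false
m3 = d NOR m2 = true NOR false = false
m4 = c OR m1 = true OR false = true
m5 = m1 AND b = false AND false = false
m6 = m1 AND m5 = false AND false = false
m7 = m3 AND m5 AND m4 = false AND false AND true = false
m8 = m6 AND m4 AND d = false AND true AND true = false
m9 = m8 NAND d = false NAND true = true
m10 = m9 NOR m4 = true NOR true = false
m13 = m4 AND m9 = true AND true = true
m15 = m13 XNOR m10 = true XNOR false = false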